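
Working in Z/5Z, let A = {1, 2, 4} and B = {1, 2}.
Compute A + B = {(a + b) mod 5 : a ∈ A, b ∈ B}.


Work in Z/5Z: reduce every sum a + b modulo 5.
Enumerate all 6 pairs:
a = 1: 1+1=2, 1+2=3
a = 2: 2+1=3, 2+2=4
a = 4: 4+1=0, 4+2=1
Distinct residues collected: {0, 1, 2, 3, 4}
|A + B| = 5 (out of 5 total residues).

A + B = {0, 1, 2, 3, 4}


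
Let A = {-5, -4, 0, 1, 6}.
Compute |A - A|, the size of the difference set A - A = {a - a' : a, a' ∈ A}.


A - A = {a - a' : a, a' ∈ A}; |A| = 5.
Bounds: 2|A|-1 ≤ |A - A| ≤ |A|² - |A| + 1, i.e. 9 ≤ |A - A| ≤ 21.
Note: 0 ∈ A - A always (from a - a). The set is symmetric: if d ∈ A - A then -d ∈ A - A.
Enumerate nonzero differences d = a - a' with a > a' (then include -d):
Positive differences: {1, 4, 5, 6, 10, 11}
Full difference set: {0} ∪ (positive diffs) ∪ (negative diffs).
|A - A| = 1 + 2·6 = 13 (matches direct enumeration: 13).

|A - A| = 13


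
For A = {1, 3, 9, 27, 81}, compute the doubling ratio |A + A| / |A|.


|A| = 5.
Compute A + A by enumerating all 25 pairs.
A + A = {2, 4, 6, 10, 12, 18, 28, 30, 36, 54, 82, 84, 90, 108, 162}, so |A + A| = 15.
K = |A + A| / |A| = 15/5 = 3/1 ≈ 3.0000.
Reference: AP of size 5 gives K = 9/5 ≈ 1.8000; a fully generic set of size 5 gives K ≈ 3.0000.

|A| = 5, |A + A| = 15, K = 15/5 = 3/1.


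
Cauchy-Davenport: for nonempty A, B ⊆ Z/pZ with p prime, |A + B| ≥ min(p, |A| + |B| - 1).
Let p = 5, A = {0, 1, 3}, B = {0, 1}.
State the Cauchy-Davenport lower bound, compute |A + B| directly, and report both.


Cauchy-Davenport: |A + B| ≥ min(p, |A| + |B| - 1) for A, B nonempty in Z/pZ.
|A| = 3, |B| = 2, p = 5.
CD lower bound = min(5, 3 + 2 - 1) = min(5, 4) = 4.
Compute A + B mod 5 directly:
a = 0: 0+0=0, 0+1=1
a = 1: 1+0=1, 1+1=2
a = 3: 3+0=3, 3+1=4
A + B = {0, 1, 2, 3, 4}, so |A + B| = 5.
Verify: 5 ≥ 4? Yes ✓.

CD lower bound = 4, actual |A + B| = 5.


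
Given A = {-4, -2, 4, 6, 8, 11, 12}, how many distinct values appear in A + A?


A + A = {a + a' : a, a' ∈ A}; |A| = 7.
General bounds: 2|A| - 1 ≤ |A + A| ≤ |A|(|A|+1)/2, i.e. 13 ≤ |A + A| ≤ 28.
Lower bound 2|A|-1 is attained iff A is an arithmetic progression.
Enumerate sums a + a' for a ≤ a' (symmetric, so this suffices):
a = -4: -4+-4=-8, -4+-2=-6, -4+4=0, -4+6=2, -4+8=4, -4+11=7, -4+12=8
a = -2: -2+-2=-4, -2+4=2, -2+6=4, -2+8=6, -2+11=9, -2+12=10
a = 4: 4+4=8, 4+6=10, 4+8=12, 4+11=15, 4+12=16
a = 6: 6+6=12, 6+8=14, 6+11=17, 6+12=18
a = 8: 8+8=16, 8+11=19, 8+12=20
a = 11: 11+11=22, 11+12=23
a = 12: 12+12=24
Distinct sums: {-8, -6, -4, 0, 2, 4, 6, 7, 8, 9, 10, 12, 14, 15, 16, 17, 18, 19, 20, 22, 23, 24}
|A + A| = 22

|A + A| = 22


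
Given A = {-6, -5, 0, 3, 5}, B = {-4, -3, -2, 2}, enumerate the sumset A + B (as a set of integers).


A + B = {a + b : a ∈ A, b ∈ B}.
Enumerate all |A|·|B| = 5·4 = 20 pairs (a, b) and collect distinct sums.
a = -6: -6+-4=-10, -6+-3=-9, -6+-2=-8, -6+2=-4
a = -5: -5+-4=-9, -5+-3=-8, -5+-2=-7, -5+2=-3
a = 0: 0+-4=-4, 0+-3=-3, 0+-2=-2, 0+2=2
a = 3: 3+-4=-1, 3+-3=0, 3+-2=1, 3+2=5
a = 5: 5+-4=1, 5+-3=2, 5+-2=3, 5+2=7
Collecting distinct sums: A + B = {-10, -9, -8, -7, -4, -3, -2, -1, 0, 1, 2, 3, 5, 7}
|A + B| = 14

A + B = {-10, -9, -8, -7, -4, -3, -2, -1, 0, 1, 2, 3, 5, 7}


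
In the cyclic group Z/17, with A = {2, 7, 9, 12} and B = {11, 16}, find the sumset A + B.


Work in Z/17Z: reduce every sum a + b modulo 17.
Enumerate all 8 pairs:
a = 2: 2+11=13, 2+16=1
a = 7: 7+11=1, 7+16=6
a = 9: 9+11=3, 9+16=8
a = 12: 12+11=6, 12+16=11
Distinct residues collected: {1, 3, 6, 8, 11, 13}
|A + B| = 6 (out of 17 total residues).

A + B = {1, 3, 6, 8, 11, 13}


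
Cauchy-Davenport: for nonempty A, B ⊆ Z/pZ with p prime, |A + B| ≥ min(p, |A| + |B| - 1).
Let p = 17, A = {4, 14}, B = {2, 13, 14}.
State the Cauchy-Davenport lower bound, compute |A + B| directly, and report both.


Cauchy-Davenport: |A + B| ≥ min(p, |A| + |B| - 1) for A, B nonempty in Z/pZ.
|A| = 2, |B| = 3, p = 17.
CD lower bound = min(17, 2 + 3 - 1) = min(17, 4) = 4.
Compute A + B mod 17 directly:
a = 4: 4+2=6, 4+13=0, 4+14=1
a = 14: 14+2=16, 14+13=10, 14+14=11
A + B = {0, 1, 6, 10, 11, 16}, so |A + B| = 6.
Verify: 6 ≥ 4? Yes ✓.

CD lower bound = 4, actual |A + B| = 6.


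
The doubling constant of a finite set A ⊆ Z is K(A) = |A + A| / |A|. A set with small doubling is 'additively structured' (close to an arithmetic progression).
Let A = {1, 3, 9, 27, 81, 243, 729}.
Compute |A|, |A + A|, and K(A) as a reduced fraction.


|A| = 7.
Compute A + A by enumerating all 49 pairs.
A + A = {2, 4, 6, 10, 12, 18, 28, 30, 36, 54, 82, 84, 90, 108, 162, 244, 246, 252, 270, 324, 486, 730, 732, 738, 756, 810, 972, 1458}, so |A + A| = 28.
K = |A + A| / |A| = 28/7 = 4/1 ≈ 4.0000.
Reference: AP of size 7 gives K = 13/7 ≈ 1.8571; a fully generic set of size 7 gives K ≈ 4.0000.

|A| = 7, |A + A| = 28, K = 28/7 = 4/1.


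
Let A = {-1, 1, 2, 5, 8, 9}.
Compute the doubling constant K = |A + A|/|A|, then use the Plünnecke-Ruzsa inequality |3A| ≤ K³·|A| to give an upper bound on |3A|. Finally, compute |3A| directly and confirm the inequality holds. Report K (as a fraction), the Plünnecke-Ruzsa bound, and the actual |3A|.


|A| = 6.
Step 1: Compute A + A by enumerating all 36 pairs.
A + A = {-2, 0, 1, 2, 3, 4, 6, 7, 8, 9, 10, 11, 13, 14, 16, 17, 18}, so |A + A| = 17.
Step 2: Doubling constant K = |A + A|/|A| = 17/6 = 17/6 ≈ 2.8333.
Step 3: Plünnecke-Ruzsa gives |3A| ≤ K³·|A| = (2.8333)³ · 6 ≈ 136.4722.
Step 4: Compute 3A = A + A + A directly by enumerating all triples (a,b,c) ∈ A³; |3A| = 30.
Step 5: Check 30 ≤ 136.4722? Yes ✓.

K = 17/6, Plünnecke-Ruzsa bound K³|A| ≈ 136.4722, |3A| = 30, inequality holds.


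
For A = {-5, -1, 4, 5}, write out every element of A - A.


A - A = {a - a' : a, a' ∈ A}.
Compute a - a' for each ordered pair (a, a'):
a = -5: -5--5=0, -5--1=-4, -5-4=-9, -5-5=-10
a = -1: -1--5=4, -1--1=0, -1-4=-5, -1-5=-6
a = 4: 4--5=9, 4--1=5, 4-4=0, 4-5=-1
a = 5: 5--5=10, 5--1=6, 5-4=1, 5-5=0
Collecting distinct values (and noting 0 appears from a-a):
A - A = {-10, -9, -6, -5, -4, -1, 0, 1, 4, 5, 6, 9, 10}
|A - A| = 13

A - A = {-10, -9, -6, -5, -4, -1, 0, 1, 4, 5, 6, 9, 10}


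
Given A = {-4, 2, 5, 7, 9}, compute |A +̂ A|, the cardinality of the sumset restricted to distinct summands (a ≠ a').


Restricted sumset: A +̂ A = {a + a' : a ∈ A, a' ∈ A, a ≠ a'}.
Equivalently, take A + A and drop any sum 2a that is achievable ONLY as a + a for a ∈ A (i.e. sums representable only with equal summands).
Enumerate pairs (a, a') with a < a' (symmetric, so each unordered pair gives one sum; this covers all a ≠ a'):
  -4 + 2 = -2
  -4 + 5 = 1
  -4 + 7 = 3
  -4 + 9 = 5
  2 + 5 = 7
  2 + 7 = 9
  2 + 9 = 11
  5 + 7 = 12
  5 + 9 = 14
  7 + 9 = 16
Collected distinct sums: {-2, 1, 3, 5, 7, 9, 11, 12, 14, 16}
|A +̂ A| = 10
(Reference bound: |A +̂ A| ≥ 2|A| - 3 for |A| ≥ 2, with |A| = 5 giving ≥ 7.)

|A +̂ A| = 10


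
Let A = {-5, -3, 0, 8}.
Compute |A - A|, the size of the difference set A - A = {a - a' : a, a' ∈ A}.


A - A = {a - a' : a, a' ∈ A}; |A| = 4.
Bounds: 2|A|-1 ≤ |A - A| ≤ |A|² - |A| + 1, i.e. 7 ≤ |A - A| ≤ 13.
Note: 0 ∈ A - A always (from a - a). The set is symmetric: if d ∈ A - A then -d ∈ A - A.
Enumerate nonzero differences d = a - a' with a > a' (then include -d):
Positive differences: {2, 3, 5, 8, 11, 13}
Full difference set: {0} ∪ (positive diffs) ∪ (negative diffs).
|A - A| = 1 + 2·6 = 13 (matches direct enumeration: 13).

|A - A| = 13


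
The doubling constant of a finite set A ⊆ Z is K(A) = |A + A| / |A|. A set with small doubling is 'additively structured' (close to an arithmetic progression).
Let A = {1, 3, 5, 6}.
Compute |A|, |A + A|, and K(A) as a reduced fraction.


|A| = 4.
Compute A + A by enumerating all 16 pairs.
A + A = {2, 4, 6, 7, 8, 9, 10, 11, 12}, so |A + A| = 9.
K = |A + A| / |A| = 9/4 (already in lowest terms) ≈ 2.2500.
Reference: AP of size 4 gives K = 7/4 ≈ 1.7500; a fully generic set of size 4 gives K ≈ 2.5000.

|A| = 4, |A + A| = 9, K = 9/4.


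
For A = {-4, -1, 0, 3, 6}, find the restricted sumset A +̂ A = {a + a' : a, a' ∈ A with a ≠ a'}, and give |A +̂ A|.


Restricted sumset: A +̂ A = {a + a' : a ∈ A, a' ∈ A, a ≠ a'}.
Equivalently, take A + A and drop any sum 2a that is achievable ONLY as a + a for a ∈ A (i.e. sums representable only with equal summands).
Enumerate pairs (a, a') with a < a' (symmetric, so each unordered pair gives one sum; this covers all a ≠ a'):
  -4 + -1 = -5
  -4 + 0 = -4
  -4 + 3 = -1
  -4 + 6 = 2
  -1 + 0 = -1
  -1 + 3 = 2
  -1 + 6 = 5
  0 + 3 = 3
  0 + 6 = 6
  3 + 6 = 9
Collected distinct sums: {-5, -4, -1, 2, 3, 5, 6, 9}
|A +̂ A| = 8
(Reference bound: |A +̂ A| ≥ 2|A| - 3 for |A| ≥ 2, with |A| = 5 giving ≥ 7.)

|A +̂ A| = 8


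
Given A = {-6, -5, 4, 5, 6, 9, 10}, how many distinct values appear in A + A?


A + A = {a + a' : a, a' ∈ A}; |A| = 7.
General bounds: 2|A| - 1 ≤ |A + A| ≤ |A|(|A|+1)/2, i.e. 13 ≤ |A + A| ≤ 28.
Lower bound 2|A|-1 is attained iff A is an arithmetic progression.
Enumerate sums a + a' for a ≤ a' (symmetric, so this suffices):
a = -6: -6+-6=-12, -6+-5=-11, -6+4=-2, -6+5=-1, -6+6=0, -6+9=3, -6+10=4
a = -5: -5+-5=-10, -5+4=-1, -5+5=0, -5+6=1, -5+9=4, -5+10=5
a = 4: 4+4=8, 4+5=9, 4+6=10, 4+9=13, 4+10=14
a = 5: 5+5=10, 5+6=11, 5+9=14, 5+10=15
a = 6: 6+6=12, 6+9=15, 6+10=16
a = 9: 9+9=18, 9+10=19
a = 10: 10+10=20
Distinct sums: {-12, -11, -10, -2, -1, 0, 1, 3, 4, 5, 8, 9, 10, 11, 12, 13, 14, 15, 16, 18, 19, 20}
|A + A| = 22

|A + A| = 22


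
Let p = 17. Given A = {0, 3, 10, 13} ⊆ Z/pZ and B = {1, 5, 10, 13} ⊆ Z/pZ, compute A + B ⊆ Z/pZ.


Work in Z/17Z: reduce every sum a + b modulo 17.
Enumerate all 16 pairs:
a = 0: 0+1=1, 0+5=5, 0+10=10, 0+13=13
a = 3: 3+1=4, 3+5=8, 3+10=13, 3+13=16
a = 10: 10+1=11, 10+5=15, 10+10=3, 10+13=6
a = 13: 13+1=14, 13+5=1, 13+10=6, 13+13=9
Distinct residues collected: {1, 3, 4, 5, 6, 8, 9, 10, 11, 13, 14, 15, 16}
|A + B| = 13 (out of 17 total residues).

A + B = {1, 3, 4, 5, 6, 8, 9, 10, 11, 13, 14, 15, 16}


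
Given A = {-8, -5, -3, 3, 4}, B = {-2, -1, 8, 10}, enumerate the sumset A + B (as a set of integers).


A + B = {a + b : a ∈ A, b ∈ B}.
Enumerate all |A|·|B| = 5·4 = 20 pairs (a, b) and collect distinct sums.
a = -8: -8+-2=-10, -8+-1=-9, -8+8=0, -8+10=2
a = -5: -5+-2=-7, -5+-1=-6, -5+8=3, -5+10=5
a = -3: -3+-2=-5, -3+-1=-4, -3+8=5, -3+10=7
a = 3: 3+-2=1, 3+-1=2, 3+8=11, 3+10=13
a = 4: 4+-2=2, 4+-1=3, 4+8=12, 4+10=14
Collecting distinct sums: A + B = {-10, -9, -7, -6, -5, -4, 0, 1, 2, 3, 5, 7, 11, 12, 13, 14}
|A + B| = 16

A + B = {-10, -9, -7, -6, -5, -4, 0, 1, 2, 3, 5, 7, 11, 12, 13, 14}


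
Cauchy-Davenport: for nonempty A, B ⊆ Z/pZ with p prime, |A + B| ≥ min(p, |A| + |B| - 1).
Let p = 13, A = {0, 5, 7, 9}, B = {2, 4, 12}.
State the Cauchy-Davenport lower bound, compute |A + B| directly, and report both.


Cauchy-Davenport: |A + B| ≥ min(p, |A| + |B| - 1) for A, B nonempty in Z/pZ.
|A| = 4, |B| = 3, p = 13.
CD lower bound = min(13, 4 + 3 - 1) = min(13, 6) = 6.
Compute A + B mod 13 directly:
a = 0: 0+2=2, 0+4=4, 0+12=12
a = 5: 5+2=7, 5+4=9, 5+12=4
a = 7: 7+2=9, 7+4=11, 7+12=6
a = 9: 9+2=11, 9+4=0, 9+12=8
A + B = {0, 2, 4, 6, 7, 8, 9, 11, 12}, so |A + B| = 9.
Verify: 9 ≥ 6? Yes ✓.

CD lower bound = 6, actual |A + B| = 9.


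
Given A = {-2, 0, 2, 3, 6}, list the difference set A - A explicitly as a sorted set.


A - A = {a - a' : a, a' ∈ A}.
Compute a - a' for each ordered pair (a, a'):
a = -2: -2--2=0, -2-0=-2, -2-2=-4, -2-3=-5, -2-6=-8
a = 0: 0--2=2, 0-0=0, 0-2=-2, 0-3=-3, 0-6=-6
a = 2: 2--2=4, 2-0=2, 2-2=0, 2-3=-1, 2-6=-4
a = 3: 3--2=5, 3-0=3, 3-2=1, 3-3=0, 3-6=-3
a = 6: 6--2=8, 6-0=6, 6-2=4, 6-3=3, 6-6=0
Collecting distinct values (and noting 0 appears from a-a):
A - A = {-8, -6, -5, -4, -3, -2, -1, 0, 1, 2, 3, 4, 5, 6, 8}
|A - A| = 15

A - A = {-8, -6, -5, -4, -3, -2, -1, 0, 1, 2, 3, 4, 5, 6, 8}


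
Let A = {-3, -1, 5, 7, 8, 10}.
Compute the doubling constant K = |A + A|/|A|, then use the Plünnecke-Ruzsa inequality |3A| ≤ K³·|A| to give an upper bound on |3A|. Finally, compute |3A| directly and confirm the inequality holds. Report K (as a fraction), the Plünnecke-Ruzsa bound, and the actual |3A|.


|A| = 6.
Step 1: Compute A + A by enumerating all 36 pairs.
A + A = {-6, -4, -2, 2, 4, 5, 6, 7, 9, 10, 12, 13, 14, 15, 16, 17, 18, 20}, so |A + A| = 18.
Step 2: Doubling constant K = |A + A|/|A| = 18/6 = 18/6 ≈ 3.0000.
Step 3: Plünnecke-Ruzsa gives |3A| ≤ K³·|A| = (3.0000)³ · 6 ≈ 162.0000.
Step 4: Compute 3A = A + A + A directly by enumerating all triples (a,b,c) ∈ A³; |3A| = 34.
Step 5: Check 34 ≤ 162.0000? Yes ✓.

K = 18/6, Plünnecke-Ruzsa bound K³|A| ≈ 162.0000, |3A| = 34, inequality holds.


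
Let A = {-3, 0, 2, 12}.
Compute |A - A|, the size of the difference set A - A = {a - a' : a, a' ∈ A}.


A - A = {a - a' : a, a' ∈ A}; |A| = 4.
Bounds: 2|A|-1 ≤ |A - A| ≤ |A|² - |A| + 1, i.e. 7 ≤ |A - A| ≤ 13.
Note: 0 ∈ A - A always (from a - a). The set is symmetric: if d ∈ A - A then -d ∈ A - A.
Enumerate nonzero differences d = a - a' with a > a' (then include -d):
Positive differences: {2, 3, 5, 10, 12, 15}
Full difference set: {0} ∪ (positive diffs) ∪ (negative diffs).
|A - A| = 1 + 2·6 = 13 (matches direct enumeration: 13).

|A - A| = 13


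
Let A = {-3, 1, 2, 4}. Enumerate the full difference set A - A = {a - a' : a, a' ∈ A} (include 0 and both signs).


A - A = {a - a' : a, a' ∈ A}.
Compute a - a' for each ordered pair (a, a'):
a = -3: -3--3=0, -3-1=-4, -3-2=-5, -3-4=-7
a = 1: 1--3=4, 1-1=0, 1-2=-1, 1-4=-3
a = 2: 2--3=5, 2-1=1, 2-2=0, 2-4=-2
a = 4: 4--3=7, 4-1=3, 4-2=2, 4-4=0
Collecting distinct values (and noting 0 appears from a-a):
A - A = {-7, -5, -4, -3, -2, -1, 0, 1, 2, 3, 4, 5, 7}
|A - A| = 13

A - A = {-7, -5, -4, -3, -2, -1, 0, 1, 2, 3, 4, 5, 7}


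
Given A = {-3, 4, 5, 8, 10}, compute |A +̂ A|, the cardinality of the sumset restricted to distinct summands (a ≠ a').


Restricted sumset: A +̂ A = {a + a' : a ∈ A, a' ∈ A, a ≠ a'}.
Equivalently, take A + A and drop any sum 2a that is achievable ONLY as a + a for a ∈ A (i.e. sums representable only with equal summands).
Enumerate pairs (a, a') with a < a' (symmetric, so each unordered pair gives one sum; this covers all a ≠ a'):
  -3 + 4 = 1
  -3 + 5 = 2
  -3 + 8 = 5
  -3 + 10 = 7
  4 + 5 = 9
  4 + 8 = 12
  4 + 10 = 14
  5 + 8 = 13
  5 + 10 = 15
  8 + 10 = 18
Collected distinct sums: {1, 2, 5, 7, 9, 12, 13, 14, 15, 18}
|A +̂ A| = 10
(Reference bound: |A +̂ A| ≥ 2|A| - 3 for |A| ≥ 2, with |A| = 5 giving ≥ 7.)

|A +̂ A| = 10


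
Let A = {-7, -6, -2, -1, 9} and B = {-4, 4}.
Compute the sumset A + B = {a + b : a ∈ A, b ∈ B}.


A + B = {a + b : a ∈ A, b ∈ B}.
Enumerate all |A|·|B| = 5·2 = 10 pairs (a, b) and collect distinct sums.
a = -7: -7+-4=-11, -7+4=-3
a = -6: -6+-4=-10, -6+4=-2
a = -2: -2+-4=-6, -2+4=2
a = -1: -1+-4=-5, -1+4=3
a = 9: 9+-4=5, 9+4=13
Collecting distinct sums: A + B = {-11, -10, -6, -5, -3, -2, 2, 3, 5, 13}
|A + B| = 10

A + B = {-11, -10, -6, -5, -3, -2, 2, 3, 5, 13}


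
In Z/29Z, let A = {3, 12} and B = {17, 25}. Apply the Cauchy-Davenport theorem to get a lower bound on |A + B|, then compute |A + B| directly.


Cauchy-Davenport: |A + B| ≥ min(p, |A| + |B| - 1) for A, B nonempty in Z/pZ.
|A| = 2, |B| = 2, p = 29.
CD lower bound = min(29, 2 + 2 - 1) = min(29, 3) = 3.
Compute A + B mod 29 directly:
a = 3: 3+17=20, 3+25=28
a = 12: 12+17=0, 12+25=8
A + B = {0, 8, 20, 28}, so |A + B| = 4.
Verify: 4 ≥ 3? Yes ✓.

CD lower bound = 3, actual |A + B| = 4.


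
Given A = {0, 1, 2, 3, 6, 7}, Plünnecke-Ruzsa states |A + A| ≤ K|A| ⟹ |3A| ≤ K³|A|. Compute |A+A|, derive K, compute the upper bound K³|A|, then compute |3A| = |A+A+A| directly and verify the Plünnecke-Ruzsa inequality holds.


|A| = 6.
Step 1: Compute A + A by enumerating all 36 pairs.
A + A = {0, 1, 2, 3, 4, 5, 6, 7, 8, 9, 10, 12, 13, 14}, so |A + A| = 14.
Step 2: Doubling constant K = |A + A|/|A| = 14/6 = 14/6 ≈ 2.3333.
Step 3: Plünnecke-Ruzsa gives |3A| ≤ K³·|A| = (2.3333)³ · 6 ≈ 76.2222.
Step 4: Compute 3A = A + A + A directly by enumerating all triples (a,b,c) ∈ A³; |3A| = 22.
Step 5: Check 22 ≤ 76.2222? Yes ✓.

K = 14/6, Plünnecke-Ruzsa bound K³|A| ≈ 76.2222, |3A| = 22, inequality holds.


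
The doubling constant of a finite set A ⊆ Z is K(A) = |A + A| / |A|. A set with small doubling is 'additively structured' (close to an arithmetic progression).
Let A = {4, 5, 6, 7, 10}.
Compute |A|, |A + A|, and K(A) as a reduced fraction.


|A| = 5.
Compute A + A by enumerating all 25 pairs.
A + A = {8, 9, 10, 11, 12, 13, 14, 15, 16, 17, 20}, so |A + A| = 11.
K = |A + A| / |A| = 11/5 (already in lowest terms) ≈ 2.2000.
Reference: AP of size 5 gives K = 9/5 ≈ 1.8000; a fully generic set of size 5 gives K ≈ 3.0000.

|A| = 5, |A + A| = 11, K = 11/5.


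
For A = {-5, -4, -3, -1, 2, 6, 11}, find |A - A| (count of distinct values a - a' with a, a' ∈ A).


A - A = {a - a' : a, a' ∈ A}; |A| = 7.
Bounds: 2|A|-1 ≤ |A - A| ≤ |A|² - |A| + 1, i.e. 13 ≤ |A - A| ≤ 43.
Note: 0 ∈ A - A always (from a - a). The set is symmetric: if d ∈ A - A then -d ∈ A - A.
Enumerate nonzero differences d = a - a' with a > a' (then include -d):
Positive differences: {1, 2, 3, 4, 5, 6, 7, 9, 10, 11, 12, 14, 15, 16}
Full difference set: {0} ∪ (positive diffs) ∪ (negative diffs).
|A - A| = 1 + 2·14 = 29 (matches direct enumeration: 29).

|A - A| = 29


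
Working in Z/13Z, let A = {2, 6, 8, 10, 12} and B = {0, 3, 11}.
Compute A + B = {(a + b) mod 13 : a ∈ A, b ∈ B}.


Work in Z/13Z: reduce every sum a + b modulo 13.
Enumerate all 15 pairs:
a = 2: 2+0=2, 2+3=5, 2+11=0
a = 6: 6+0=6, 6+3=9, 6+11=4
a = 8: 8+0=8, 8+3=11, 8+11=6
a = 10: 10+0=10, 10+3=0, 10+11=8
a = 12: 12+0=12, 12+3=2, 12+11=10
Distinct residues collected: {0, 2, 4, 5, 6, 8, 9, 10, 11, 12}
|A + B| = 10 (out of 13 total residues).

A + B = {0, 2, 4, 5, 6, 8, 9, 10, 11, 12}


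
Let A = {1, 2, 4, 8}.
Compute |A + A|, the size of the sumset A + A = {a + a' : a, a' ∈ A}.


A + A = {a + a' : a, a' ∈ A}; |A| = 4.
General bounds: 2|A| - 1 ≤ |A + A| ≤ |A|(|A|+1)/2, i.e. 7 ≤ |A + A| ≤ 10.
Lower bound 2|A|-1 is attained iff A is an arithmetic progression.
Enumerate sums a + a' for a ≤ a' (symmetric, so this suffices):
a = 1: 1+1=2, 1+2=3, 1+4=5, 1+8=9
a = 2: 2+2=4, 2+4=6, 2+8=10
a = 4: 4+4=8, 4+8=12
a = 8: 8+8=16
Distinct sums: {2, 3, 4, 5, 6, 8, 9, 10, 12, 16}
|A + A| = 10

|A + A| = 10


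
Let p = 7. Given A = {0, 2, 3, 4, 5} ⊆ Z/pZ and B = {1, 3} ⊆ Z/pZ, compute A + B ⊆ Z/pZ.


Work in Z/7Z: reduce every sum a + b modulo 7.
Enumerate all 10 pairs:
a = 0: 0+1=1, 0+3=3
a = 2: 2+1=3, 2+3=5
a = 3: 3+1=4, 3+3=6
a = 4: 4+1=5, 4+3=0
a = 5: 5+1=6, 5+3=1
Distinct residues collected: {0, 1, 3, 4, 5, 6}
|A + B| = 6 (out of 7 total residues).

A + B = {0, 1, 3, 4, 5, 6}


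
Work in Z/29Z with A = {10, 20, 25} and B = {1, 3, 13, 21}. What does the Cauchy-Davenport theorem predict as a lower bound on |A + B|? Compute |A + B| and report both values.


Cauchy-Davenport: |A + B| ≥ min(p, |A| + |B| - 1) for A, B nonempty in Z/pZ.
|A| = 3, |B| = 4, p = 29.
CD lower bound = min(29, 3 + 4 - 1) = min(29, 6) = 6.
Compute A + B mod 29 directly:
a = 10: 10+1=11, 10+3=13, 10+13=23, 10+21=2
a = 20: 20+1=21, 20+3=23, 20+13=4, 20+21=12
a = 25: 25+1=26, 25+3=28, 25+13=9, 25+21=17
A + B = {2, 4, 9, 11, 12, 13, 17, 21, 23, 26, 28}, so |A + B| = 11.
Verify: 11 ≥ 6? Yes ✓.

CD lower bound = 6, actual |A + B| = 11.


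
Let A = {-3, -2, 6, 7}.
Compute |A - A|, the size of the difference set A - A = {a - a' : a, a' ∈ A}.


A - A = {a - a' : a, a' ∈ A}; |A| = 4.
Bounds: 2|A|-1 ≤ |A - A| ≤ |A|² - |A| + 1, i.e. 7 ≤ |A - A| ≤ 13.
Note: 0 ∈ A - A always (from a - a). The set is symmetric: if d ∈ A - A then -d ∈ A - A.
Enumerate nonzero differences d = a - a' with a > a' (then include -d):
Positive differences: {1, 8, 9, 10}
Full difference set: {0} ∪ (positive diffs) ∪ (negative diffs).
|A - A| = 1 + 2·4 = 9 (matches direct enumeration: 9).

|A - A| = 9


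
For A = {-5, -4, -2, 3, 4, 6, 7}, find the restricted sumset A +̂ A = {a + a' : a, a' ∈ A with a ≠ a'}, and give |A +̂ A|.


Restricted sumset: A +̂ A = {a + a' : a ∈ A, a' ∈ A, a ≠ a'}.
Equivalently, take A + A and drop any sum 2a that is achievable ONLY as a + a for a ∈ A (i.e. sums representable only with equal summands).
Enumerate pairs (a, a') with a < a' (symmetric, so each unordered pair gives one sum; this covers all a ≠ a'):
  -5 + -4 = -9
  -5 + -2 = -7
  -5 + 3 = -2
  -5 + 4 = -1
  -5 + 6 = 1
  -5 + 7 = 2
  -4 + -2 = -6
  -4 + 3 = -1
  -4 + 4 = 0
  -4 + 6 = 2
  -4 + 7 = 3
  -2 + 3 = 1
  -2 + 4 = 2
  -2 + 6 = 4
  -2 + 7 = 5
  3 + 4 = 7
  3 + 6 = 9
  3 + 7 = 10
  4 + 6 = 10
  4 + 7 = 11
  6 + 7 = 13
Collected distinct sums: {-9, -7, -6, -2, -1, 0, 1, 2, 3, 4, 5, 7, 9, 10, 11, 13}
|A +̂ A| = 16
(Reference bound: |A +̂ A| ≥ 2|A| - 3 for |A| ≥ 2, with |A| = 7 giving ≥ 11.)

|A +̂ A| = 16


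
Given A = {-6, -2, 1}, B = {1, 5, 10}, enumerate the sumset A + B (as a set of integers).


A + B = {a + b : a ∈ A, b ∈ B}.
Enumerate all |A|·|B| = 3·3 = 9 pairs (a, b) and collect distinct sums.
a = -6: -6+1=-5, -6+5=-1, -6+10=4
a = -2: -2+1=-1, -2+5=3, -2+10=8
a = 1: 1+1=2, 1+5=6, 1+10=11
Collecting distinct sums: A + B = {-5, -1, 2, 3, 4, 6, 8, 11}
|A + B| = 8

A + B = {-5, -1, 2, 3, 4, 6, 8, 11}


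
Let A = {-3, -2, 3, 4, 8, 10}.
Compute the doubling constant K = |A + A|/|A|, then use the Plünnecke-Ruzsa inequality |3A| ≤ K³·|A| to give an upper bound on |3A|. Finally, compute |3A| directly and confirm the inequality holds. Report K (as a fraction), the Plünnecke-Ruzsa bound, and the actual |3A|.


|A| = 6.
Step 1: Compute A + A by enumerating all 36 pairs.
A + A = {-6, -5, -4, 0, 1, 2, 5, 6, 7, 8, 11, 12, 13, 14, 16, 18, 20}, so |A + A| = 17.
Step 2: Doubling constant K = |A + A|/|A| = 17/6 = 17/6 ≈ 2.8333.
Step 3: Plünnecke-Ruzsa gives |3A| ≤ K³·|A| = (2.8333)³ · 6 ≈ 136.4722.
Step 4: Compute 3A = A + A + A directly by enumerating all triples (a,b,c) ∈ A³; |3A| = 33.
Step 5: Check 33 ≤ 136.4722? Yes ✓.

K = 17/6, Plünnecke-Ruzsa bound K³|A| ≈ 136.4722, |3A| = 33, inequality holds.


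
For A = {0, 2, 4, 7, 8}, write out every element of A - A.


A - A = {a - a' : a, a' ∈ A}.
Compute a - a' for each ordered pair (a, a'):
a = 0: 0-0=0, 0-2=-2, 0-4=-4, 0-7=-7, 0-8=-8
a = 2: 2-0=2, 2-2=0, 2-4=-2, 2-7=-5, 2-8=-6
a = 4: 4-0=4, 4-2=2, 4-4=0, 4-7=-3, 4-8=-4
a = 7: 7-0=7, 7-2=5, 7-4=3, 7-7=0, 7-8=-1
a = 8: 8-0=8, 8-2=6, 8-4=4, 8-7=1, 8-8=0
Collecting distinct values (and noting 0 appears from a-a):
A - A = {-8, -7, -6, -5, -4, -3, -2, -1, 0, 1, 2, 3, 4, 5, 6, 7, 8}
|A - A| = 17

A - A = {-8, -7, -6, -5, -4, -3, -2, -1, 0, 1, 2, 3, 4, 5, 6, 7, 8}


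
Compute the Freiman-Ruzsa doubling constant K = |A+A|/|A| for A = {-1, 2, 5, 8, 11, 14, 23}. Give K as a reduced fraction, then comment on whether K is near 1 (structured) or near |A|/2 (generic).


|A| = 7.
Compute A + A by enumerating all 49 pairs.
A + A = {-2, 1, 4, 7, 10, 13, 16, 19, 22, 25, 28, 31, 34, 37, 46}, so |A + A| = 15.
K = |A + A| / |A| = 15/7 (already in lowest terms) ≈ 2.1429.
Reference: AP of size 7 gives K = 13/7 ≈ 1.8571; a fully generic set of size 7 gives K ≈ 4.0000.

|A| = 7, |A + A| = 15, K = 15/7.


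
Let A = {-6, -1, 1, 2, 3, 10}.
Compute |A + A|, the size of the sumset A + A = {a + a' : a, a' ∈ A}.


A + A = {a + a' : a, a' ∈ A}; |A| = 6.
General bounds: 2|A| - 1 ≤ |A + A| ≤ |A|(|A|+1)/2, i.e. 11 ≤ |A + A| ≤ 21.
Lower bound 2|A|-1 is attained iff A is an arithmetic progression.
Enumerate sums a + a' for a ≤ a' (symmetric, so this suffices):
a = -6: -6+-6=-12, -6+-1=-7, -6+1=-5, -6+2=-4, -6+3=-3, -6+10=4
a = -1: -1+-1=-2, -1+1=0, -1+2=1, -1+3=2, -1+10=9
a = 1: 1+1=2, 1+2=3, 1+3=4, 1+10=11
a = 2: 2+2=4, 2+3=5, 2+10=12
a = 3: 3+3=6, 3+10=13
a = 10: 10+10=20
Distinct sums: {-12, -7, -5, -4, -3, -2, 0, 1, 2, 3, 4, 5, 6, 9, 11, 12, 13, 20}
|A + A| = 18

|A + A| = 18


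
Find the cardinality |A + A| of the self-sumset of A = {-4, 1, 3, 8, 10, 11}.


A + A = {a + a' : a, a' ∈ A}; |A| = 6.
General bounds: 2|A| - 1 ≤ |A + A| ≤ |A|(|A|+1)/2, i.e. 11 ≤ |A + A| ≤ 21.
Lower bound 2|A|-1 is attained iff A is an arithmetic progression.
Enumerate sums a + a' for a ≤ a' (symmetric, so this suffices):
a = -4: -4+-4=-8, -4+1=-3, -4+3=-1, -4+8=4, -4+10=6, -4+11=7
a = 1: 1+1=2, 1+3=4, 1+8=9, 1+10=11, 1+11=12
a = 3: 3+3=6, 3+8=11, 3+10=13, 3+11=14
a = 8: 8+8=16, 8+10=18, 8+11=19
a = 10: 10+10=20, 10+11=21
a = 11: 11+11=22
Distinct sums: {-8, -3, -1, 2, 4, 6, 7, 9, 11, 12, 13, 14, 16, 18, 19, 20, 21, 22}
|A + A| = 18

|A + A| = 18


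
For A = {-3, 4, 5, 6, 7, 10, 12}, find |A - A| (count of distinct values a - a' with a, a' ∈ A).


A - A = {a - a' : a, a' ∈ A}; |A| = 7.
Bounds: 2|A|-1 ≤ |A - A| ≤ |A|² - |A| + 1, i.e. 13 ≤ |A - A| ≤ 43.
Note: 0 ∈ A - A always (from a - a). The set is symmetric: if d ∈ A - A then -d ∈ A - A.
Enumerate nonzero differences d = a - a' with a > a' (then include -d):
Positive differences: {1, 2, 3, 4, 5, 6, 7, 8, 9, 10, 13, 15}
Full difference set: {0} ∪ (positive diffs) ∪ (negative diffs).
|A - A| = 1 + 2·12 = 25 (matches direct enumeration: 25).

|A - A| = 25


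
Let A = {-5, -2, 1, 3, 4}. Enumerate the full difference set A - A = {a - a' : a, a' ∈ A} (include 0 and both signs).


A - A = {a - a' : a, a' ∈ A}.
Compute a - a' for each ordered pair (a, a'):
a = -5: -5--5=0, -5--2=-3, -5-1=-6, -5-3=-8, -5-4=-9
a = -2: -2--5=3, -2--2=0, -2-1=-3, -2-3=-5, -2-4=-6
a = 1: 1--5=6, 1--2=3, 1-1=0, 1-3=-2, 1-4=-3
a = 3: 3--5=8, 3--2=5, 3-1=2, 3-3=0, 3-4=-1
a = 4: 4--5=9, 4--2=6, 4-1=3, 4-3=1, 4-4=0
Collecting distinct values (and noting 0 appears from a-a):
A - A = {-9, -8, -6, -5, -3, -2, -1, 0, 1, 2, 3, 5, 6, 8, 9}
|A - A| = 15

A - A = {-9, -8, -6, -5, -3, -2, -1, 0, 1, 2, 3, 5, 6, 8, 9}


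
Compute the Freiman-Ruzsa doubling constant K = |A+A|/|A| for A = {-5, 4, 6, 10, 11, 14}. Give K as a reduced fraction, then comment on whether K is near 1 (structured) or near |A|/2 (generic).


|A| = 6.
Compute A + A by enumerating all 36 pairs.
A + A = {-10, -1, 1, 5, 6, 8, 9, 10, 12, 14, 15, 16, 17, 18, 20, 21, 22, 24, 25, 28}, so |A + A| = 20.
K = |A + A| / |A| = 20/6 = 10/3 ≈ 3.3333.
Reference: AP of size 6 gives K = 11/6 ≈ 1.8333; a fully generic set of size 6 gives K ≈ 3.5000.

|A| = 6, |A + A| = 20, K = 20/6 = 10/3.


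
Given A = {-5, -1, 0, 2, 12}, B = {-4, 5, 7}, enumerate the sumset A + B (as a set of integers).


A + B = {a + b : a ∈ A, b ∈ B}.
Enumerate all |A|·|B| = 5·3 = 15 pairs (a, b) and collect distinct sums.
a = -5: -5+-4=-9, -5+5=0, -5+7=2
a = -1: -1+-4=-5, -1+5=4, -1+7=6
a = 0: 0+-4=-4, 0+5=5, 0+7=7
a = 2: 2+-4=-2, 2+5=7, 2+7=9
a = 12: 12+-4=8, 12+5=17, 12+7=19
Collecting distinct sums: A + B = {-9, -5, -4, -2, 0, 2, 4, 5, 6, 7, 8, 9, 17, 19}
|A + B| = 14

A + B = {-9, -5, -4, -2, 0, 2, 4, 5, 6, 7, 8, 9, 17, 19}


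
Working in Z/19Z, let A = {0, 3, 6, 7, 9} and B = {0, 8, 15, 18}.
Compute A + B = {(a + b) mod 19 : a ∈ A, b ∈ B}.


Work in Z/19Z: reduce every sum a + b modulo 19.
Enumerate all 20 pairs:
a = 0: 0+0=0, 0+8=8, 0+15=15, 0+18=18
a = 3: 3+0=3, 3+8=11, 3+15=18, 3+18=2
a = 6: 6+0=6, 6+8=14, 6+15=2, 6+18=5
a = 7: 7+0=7, 7+8=15, 7+15=3, 7+18=6
a = 9: 9+0=9, 9+8=17, 9+15=5, 9+18=8
Distinct residues collected: {0, 2, 3, 5, 6, 7, 8, 9, 11, 14, 15, 17, 18}
|A + B| = 13 (out of 19 total residues).

A + B = {0, 2, 3, 5, 6, 7, 8, 9, 11, 14, 15, 17, 18}


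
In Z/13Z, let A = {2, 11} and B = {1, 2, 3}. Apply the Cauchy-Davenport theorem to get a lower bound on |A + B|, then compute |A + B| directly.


Cauchy-Davenport: |A + B| ≥ min(p, |A| + |B| - 1) for A, B nonempty in Z/pZ.
|A| = 2, |B| = 3, p = 13.
CD lower bound = min(13, 2 + 3 - 1) = min(13, 4) = 4.
Compute A + B mod 13 directly:
a = 2: 2+1=3, 2+2=4, 2+3=5
a = 11: 11+1=12, 11+2=0, 11+3=1
A + B = {0, 1, 3, 4, 5, 12}, so |A + B| = 6.
Verify: 6 ≥ 4? Yes ✓.

CD lower bound = 4, actual |A + B| = 6.


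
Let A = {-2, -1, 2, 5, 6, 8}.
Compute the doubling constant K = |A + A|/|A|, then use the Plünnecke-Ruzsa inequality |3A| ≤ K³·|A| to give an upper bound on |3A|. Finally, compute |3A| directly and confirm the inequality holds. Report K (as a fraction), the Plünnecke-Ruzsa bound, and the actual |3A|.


|A| = 6.
Step 1: Compute A + A by enumerating all 36 pairs.
A + A = {-4, -3, -2, 0, 1, 3, 4, 5, 6, 7, 8, 10, 11, 12, 13, 14, 16}, so |A + A| = 17.
Step 2: Doubling constant K = |A + A|/|A| = 17/6 = 17/6 ≈ 2.8333.
Step 3: Plünnecke-Ruzsa gives |3A| ≤ K³·|A| = (2.8333)³ · 6 ≈ 136.4722.
Step 4: Compute 3A = A + A + A directly by enumerating all triples (a,b,c) ∈ A³; |3A| = 30.
Step 5: Check 30 ≤ 136.4722? Yes ✓.

K = 17/6, Plünnecke-Ruzsa bound K³|A| ≈ 136.4722, |3A| = 30, inequality holds.


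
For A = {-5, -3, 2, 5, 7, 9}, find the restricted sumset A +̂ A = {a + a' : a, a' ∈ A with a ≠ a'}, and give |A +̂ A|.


Restricted sumset: A +̂ A = {a + a' : a ∈ A, a' ∈ A, a ≠ a'}.
Equivalently, take A + A and drop any sum 2a that is achievable ONLY as a + a for a ∈ A (i.e. sums representable only with equal summands).
Enumerate pairs (a, a') with a < a' (symmetric, so each unordered pair gives one sum; this covers all a ≠ a'):
  -5 + -3 = -8
  -5 + 2 = -3
  -5 + 5 = 0
  -5 + 7 = 2
  -5 + 9 = 4
  -3 + 2 = -1
  -3 + 5 = 2
  -3 + 7 = 4
  -3 + 9 = 6
  2 + 5 = 7
  2 + 7 = 9
  2 + 9 = 11
  5 + 7 = 12
  5 + 9 = 14
  7 + 9 = 16
Collected distinct sums: {-8, -3, -1, 0, 2, 4, 6, 7, 9, 11, 12, 14, 16}
|A +̂ A| = 13
(Reference bound: |A +̂ A| ≥ 2|A| - 3 for |A| ≥ 2, with |A| = 6 giving ≥ 9.)

|A +̂ A| = 13


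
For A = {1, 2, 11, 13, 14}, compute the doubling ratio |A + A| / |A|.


|A| = 5.
Compute A + A by enumerating all 25 pairs.
A + A = {2, 3, 4, 12, 13, 14, 15, 16, 22, 24, 25, 26, 27, 28}, so |A + A| = 14.
K = |A + A| / |A| = 14/5 (already in lowest terms) ≈ 2.8000.
Reference: AP of size 5 gives K = 9/5 ≈ 1.8000; a fully generic set of size 5 gives K ≈ 3.0000.

|A| = 5, |A + A| = 14, K = 14/5.


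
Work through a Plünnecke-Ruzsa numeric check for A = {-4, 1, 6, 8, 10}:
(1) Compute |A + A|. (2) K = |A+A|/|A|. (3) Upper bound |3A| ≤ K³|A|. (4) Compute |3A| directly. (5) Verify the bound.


|A| = 5.
Step 1: Compute A + A by enumerating all 25 pairs.
A + A = {-8, -3, 2, 4, 6, 7, 9, 11, 12, 14, 16, 18, 20}, so |A + A| = 13.
Step 2: Doubling constant K = |A + A|/|A| = 13/5 = 13/5 ≈ 2.6000.
Step 3: Plünnecke-Ruzsa gives |3A| ≤ K³·|A| = (2.6000)³ · 5 ≈ 87.8800.
Step 4: Compute 3A = A + A + A directly by enumerating all triples (a,b,c) ∈ A³; |3A| = 25.
Step 5: Check 25 ≤ 87.8800? Yes ✓.

K = 13/5, Plünnecke-Ruzsa bound K³|A| ≈ 87.8800, |3A| = 25, inequality holds.


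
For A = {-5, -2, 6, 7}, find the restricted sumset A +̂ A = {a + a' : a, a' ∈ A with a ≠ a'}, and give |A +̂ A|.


Restricted sumset: A +̂ A = {a + a' : a ∈ A, a' ∈ A, a ≠ a'}.
Equivalently, take A + A and drop any sum 2a that is achievable ONLY as a + a for a ∈ A (i.e. sums representable only with equal summands).
Enumerate pairs (a, a') with a < a' (symmetric, so each unordered pair gives one sum; this covers all a ≠ a'):
  -5 + -2 = -7
  -5 + 6 = 1
  -5 + 7 = 2
  -2 + 6 = 4
  -2 + 7 = 5
  6 + 7 = 13
Collected distinct sums: {-7, 1, 2, 4, 5, 13}
|A +̂ A| = 6
(Reference bound: |A +̂ A| ≥ 2|A| - 3 for |A| ≥ 2, with |A| = 4 giving ≥ 5.)

|A +̂ A| = 6


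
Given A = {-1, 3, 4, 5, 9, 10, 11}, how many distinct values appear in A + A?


A + A = {a + a' : a, a' ∈ A}; |A| = 7.
General bounds: 2|A| - 1 ≤ |A + A| ≤ |A|(|A|+1)/2, i.e. 13 ≤ |A + A| ≤ 28.
Lower bound 2|A|-1 is attained iff A is an arithmetic progression.
Enumerate sums a + a' for a ≤ a' (symmetric, so this suffices):
a = -1: -1+-1=-2, -1+3=2, -1+4=3, -1+5=4, -1+9=8, -1+10=9, -1+11=10
a = 3: 3+3=6, 3+4=7, 3+5=8, 3+9=12, 3+10=13, 3+11=14
a = 4: 4+4=8, 4+5=9, 4+9=13, 4+10=14, 4+11=15
a = 5: 5+5=10, 5+9=14, 5+10=15, 5+11=16
a = 9: 9+9=18, 9+10=19, 9+11=20
a = 10: 10+10=20, 10+11=21
a = 11: 11+11=22
Distinct sums: {-2, 2, 3, 4, 6, 7, 8, 9, 10, 12, 13, 14, 15, 16, 18, 19, 20, 21, 22}
|A + A| = 19

|A + A| = 19


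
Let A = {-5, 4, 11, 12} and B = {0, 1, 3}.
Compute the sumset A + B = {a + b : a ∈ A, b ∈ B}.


A + B = {a + b : a ∈ A, b ∈ B}.
Enumerate all |A|·|B| = 4·3 = 12 pairs (a, b) and collect distinct sums.
a = -5: -5+0=-5, -5+1=-4, -5+3=-2
a = 4: 4+0=4, 4+1=5, 4+3=7
a = 11: 11+0=11, 11+1=12, 11+3=14
a = 12: 12+0=12, 12+1=13, 12+3=15
Collecting distinct sums: A + B = {-5, -4, -2, 4, 5, 7, 11, 12, 13, 14, 15}
|A + B| = 11

A + B = {-5, -4, -2, 4, 5, 7, 11, 12, 13, 14, 15}


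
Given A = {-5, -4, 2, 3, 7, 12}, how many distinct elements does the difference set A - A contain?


A - A = {a - a' : a, a' ∈ A}; |A| = 6.
Bounds: 2|A|-1 ≤ |A - A| ≤ |A|² - |A| + 1, i.e. 11 ≤ |A - A| ≤ 31.
Note: 0 ∈ A - A always (from a - a). The set is symmetric: if d ∈ A - A then -d ∈ A - A.
Enumerate nonzero differences d = a - a' with a > a' (then include -d):
Positive differences: {1, 4, 5, 6, 7, 8, 9, 10, 11, 12, 16, 17}
Full difference set: {0} ∪ (positive diffs) ∪ (negative diffs).
|A - A| = 1 + 2·12 = 25 (matches direct enumeration: 25).

|A - A| = 25


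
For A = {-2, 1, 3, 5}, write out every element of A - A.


A - A = {a - a' : a, a' ∈ A}.
Compute a - a' for each ordered pair (a, a'):
a = -2: -2--2=0, -2-1=-3, -2-3=-5, -2-5=-7
a = 1: 1--2=3, 1-1=0, 1-3=-2, 1-5=-4
a = 3: 3--2=5, 3-1=2, 3-3=0, 3-5=-2
a = 5: 5--2=7, 5-1=4, 5-3=2, 5-5=0
Collecting distinct values (and noting 0 appears from a-a):
A - A = {-7, -5, -4, -3, -2, 0, 2, 3, 4, 5, 7}
|A - A| = 11

A - A = {-7, -5, -4, -3, -2, 0, 2, 3, 4, 5, 7}


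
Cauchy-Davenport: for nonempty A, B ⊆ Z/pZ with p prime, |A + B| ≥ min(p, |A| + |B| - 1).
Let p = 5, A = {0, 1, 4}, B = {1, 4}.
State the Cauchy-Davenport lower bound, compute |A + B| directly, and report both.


Cauchy-Davenport: |A + B| ≥ min(p, |A| + |B| - 1) for A, B nonempty in Z/pZ.
|A| = 3, |B| = 2, p = 5.
CD lower bound = min(5, 3 + 2 - 1) = min(5, 4) = 4.
Compute A + B mod 5 directly:
a = 0: 0+1=1, 0+4=4
a = 1: 1+1=2, 1+4=0
a = 4: 4+1=0, 4+4=3
A + B = {0, 1, 2, 3, 4}, so |A + B| = 5.
Verify: 5 ≥ 4? Yes ✓.

CD lower bound = 4, actual |A + B| = 5.


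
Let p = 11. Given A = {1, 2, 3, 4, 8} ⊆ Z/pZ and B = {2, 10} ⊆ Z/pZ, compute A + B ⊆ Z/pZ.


Work in Z/11Z: reduce every sum a + b modulo 11.
Enumerate all 10 pairs:
a = 1: 1+2=3, 1+10=0
a = 2: 2+2=4, 2+10=1
a = 3: 3+2=5, 3+10=2
a = 4: 4+2=6, 4+10=3
a = 8: 8+2=10, 8+10=7
Distinct residues collected: {0, 1, 2, 3, 4, 5, 6, 7, 10}
|A + B| = 9 (out of 11 total residues).

A + B = {0, 1, 2, 3, 4, 5, 6, 7, 10}


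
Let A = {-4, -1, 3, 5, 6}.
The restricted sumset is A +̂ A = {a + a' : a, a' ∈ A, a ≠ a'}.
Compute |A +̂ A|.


Restricted sumset: A +̂ A = {a + a' : a ∈ A, a' ∈ A, a ≠ a'}.
Equivalently, take A + A and drop any sum 2a that is achievable ONLY as a + a for a ∈ A (i.e. sums representable only with equal summands).
Enumerate pairs (a, a') with a < a' (symmetric, so each unordered pair gives one sum; this covers all a ≠ a'):
  -4 + -1 = -5
  -4 + 3 = -1
  -4 + 5 = 1
  -4 + 6 = 2
  -1 + 3 = 2
  -1 + 5 = 4
  -1 + 6 = 5
  3 + 5 = 8
  3 + 6 = 9
  5 + 6 = 11
Collected distinct sums: {-5, -1, 1, 2, 4, 5, 8, 9, 11}
|A +̂ A| = 9
(Reference bound: |A +̂ A| ≥ 2|A| - 3 for |A| ≥ 2, with |A| = 5 giving ≥ 7.)

|A +̂ A| = 9


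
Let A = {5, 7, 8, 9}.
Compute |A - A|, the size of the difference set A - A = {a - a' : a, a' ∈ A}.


A - A = {a - a' : a, a' ∈ A}; |A| = 4.
Bounds: 2|A|-1 ≤ |A - A| ≤ |A|² - |A| + 1, i.e. 7 ≤ |A - A| ≤ 13.
Note: 0 ∈ A - A always (from a - a). The set is symmetric: if d ∈ A - A then -d ∈ A - A.
Enumerate nonzero differences d = a - a' with a > a' (then include -d):
Positive differences: {1, 2, 3, 4}
Full difference set: {0} ∪ (positive diffs) ∪ (negative diffs).
|A - A| = 1 + 2·4 = 9 (matches direct enumeration: 9).

|A - A| = 9


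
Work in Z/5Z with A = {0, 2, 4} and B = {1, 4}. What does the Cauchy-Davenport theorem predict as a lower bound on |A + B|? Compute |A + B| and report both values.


Cauchy-Davenport: |A + B| ≥ min(p, |A| + |B| - 1) for A, B nonempty in Z/pZ.
|A| = 3, |B| = 2, p = 5.
CD lower bound = min(5, 3 + 2 - 1) = min(5, 4) = 4.
Compute A + B mod 5 directly:
a = 0: 0+1=1, 0+4=4
a = 2: 2+1=3, 2+4=1
a = 4: 4+1=0, 4+4=3
A + B = {0, 1, 3, 4}, so |A + B| = 4.
Verify: 4 ≥ 4? Yes ✓.

CD lower bound = 4, actual |A + B| = 4.


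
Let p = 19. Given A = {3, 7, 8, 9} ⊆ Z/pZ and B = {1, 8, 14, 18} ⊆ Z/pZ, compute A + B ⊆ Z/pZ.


Work in Z/19Z: reduce every sum a + b modulo 19.
Enumerate all 16 pairs:
a = 3: 3+1=4, 3+8=11, 3+14=17, 3+18=2
a = 7: 7+1=8, 7+8=15, 7+14=2, 7+18=6
a = 8: 8+1=9, 8+8=16, 8+14=3, 8+18=7
a = 9: 9+1=10, 9+8=17, 9+14=4, 9+18=8
Distinct residues collected: {2, 3, 4, 6, 7, 8, 9, 10, 11, 15, 16, 17}
|A + B| = 12 (out of 19 total residues).

A + B = {2, 3, 4, 6, 7, 8, 9, 10, 11, 15, 16, 17}


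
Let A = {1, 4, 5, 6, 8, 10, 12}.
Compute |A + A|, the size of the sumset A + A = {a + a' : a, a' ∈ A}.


A + A = {a + a' : a, a' ∈ A}; |A| = 7.
General bounds: 2|A| - 1 ≤ |A + A| ≤ |A|(|A|+1)/2, i.e. 13 ≤ |A + A| ≤ 28.
Lower bound 2|A|-1 is attained iff A is an arithmetic progression.
Enumerate sums a + a' for a ≤ a' (symmetric, so this suffices):
a = 1: 1+1=2, 1+4=5, 1+5=6, 1+6=7, 1+8=9, 1+10=11, 1+12=13
a = 4: 4+4=8, 4+5=9, 4+6=10, 4+8=12, 4+10=14, 4+12=16
a = 5: 5+5=10, 5+6=11, 5+8=13, 5+10=15, 5+12=17
a = 6: 6+6=12, 6+8=14, 6+10=16, 6+12=18
a = 8: 8+8=16, 8+10=18, 8+12=20
a = 10: 10+10=20, 10+12=22
a = 12: 12+12=24
Distinct sums: {2, 5, 6, 7, 8, 9, 10, 11, 12, 13, 14, 15, 16, 17, 18, 20, 22, 24}
|A + A| = 18

|A + A| = 18


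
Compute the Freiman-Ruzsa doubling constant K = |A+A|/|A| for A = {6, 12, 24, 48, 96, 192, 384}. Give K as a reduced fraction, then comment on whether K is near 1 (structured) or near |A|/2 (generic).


|A| = 7.
Compute A + A by enumerating all 49 pairs.
A + A = {12, 18, 24, 30, 36, 48, 54, 60, 72, 96, 102, 108, 120, 144, 192, 198, 204, 216, 240, 288, 384, 390, 396, 408, 432, 480, 576, 768}, so |A + A| = 28.
K = |A + A| / |A| = 28/7 = 4/1 ≈ 4.0000.
Reference: AP of size 7 gives K = 13/7 ≈ 1.8571; a fully generic set of size 7 gives K ≈ 4.0000.

|A| = 7, |A + A| = 28, K = 28/7 = 4/1.


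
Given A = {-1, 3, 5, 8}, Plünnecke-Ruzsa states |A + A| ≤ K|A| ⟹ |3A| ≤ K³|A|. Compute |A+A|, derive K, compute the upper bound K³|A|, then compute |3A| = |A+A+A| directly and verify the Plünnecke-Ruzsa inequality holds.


|A| = 4.
Step 1: Compute A + A by enumerating all 16 pairs.
A + A = {-2, 2, 4, 6, 7, 8, 10, 11, 13, 16}, so |A + A| = 10.
Step 2: Doubling constant K = |A + A|/|A| = 10/4 = 10/4 ≈ 2.5000.
Step 3: Plünnecke-Ruzsa gives |3A| ≤ K³·|A| = (2.5000)³ · 4 ≈ 62.5000.
Step 4: Compute 3A = A + A + A directly by enumerating all triples (a,b,c) ∈ A³; |3A| = 18.
Step 5: Check 18 ≤ 62.5000? Yes ✓.

K = 10/4, Plünnecke-Ruzsa bound K³|A| ≈ 62.5000, |3A| = 18, inequality holds.


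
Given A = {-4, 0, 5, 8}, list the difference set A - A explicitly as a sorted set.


A - A = {a - a' : a, a' ∈ A}.
Compute a - a' for each ordered pair (a, a'):
a = -4: -4--4=0, -4-0=-4, -4-5=-9, -4-8=-12
a = 0: 0--4=4, 0-0=0, 0-5=-5, 0-8=-8
a = 5: 5--4=9, 5-0=5, 5-5=0, 5-8=-3
a = 8: 8--4=12, 8-0=8, 8-5=3, 8-8=0
Collecting distinct values (and noting 0 appears from a-a):
A - A = {-12, -9, -8, -5, -4, -3, 0, 3, 4, 5, 8, 9, 12}
|A - A| = 13

A - A = {-12, -9, -8, -5, -4, -3, 0, 3, 4, 5, 8, 9, 12}


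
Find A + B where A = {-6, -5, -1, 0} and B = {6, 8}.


A + B = {a + b : a ∈ A, b ∈ B}.
Enumerate all |A|·|B| = 4·2 = 8 pairs (a, b) and collect distinct sums.
a = -6: -6+6=0, -6+8=2
a = -5: -5+6=1, -5+8=3
a = -1: -1+6=5, -1+8=7
a = 0: 0+6=6, 0+8=8
Collecting distinct sums: A + B = {0, 1, 2, 3, 5, 6, 7, 8}
|A + B| = 8

A + B = {0, 1, 2, 3, 5, 6, 7, 8}
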